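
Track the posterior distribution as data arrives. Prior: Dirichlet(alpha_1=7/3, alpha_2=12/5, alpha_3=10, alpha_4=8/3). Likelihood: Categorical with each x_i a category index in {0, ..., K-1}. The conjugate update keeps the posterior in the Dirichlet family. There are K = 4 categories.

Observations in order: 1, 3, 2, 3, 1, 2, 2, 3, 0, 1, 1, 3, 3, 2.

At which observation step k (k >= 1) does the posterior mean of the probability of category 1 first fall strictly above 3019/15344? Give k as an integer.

obs 1: x=1 → posterior Dirichlet(7/3, 17/5, 10, 8/3)
obs 2: x=3 → posterior Dirichlet(7/3, 17/5, 10, 11/3)
obs 3: x=2 → posterior Dirichlet(7/3, 17/5, 11, 11/3)
obs 4: x=3 → posterior Dirichlet(7/3, 17/5, 11, 14/3)
obs 5: x=1 → posterior Dirichlet(7/3, 22/5, 11, 14/3)
obs 6: x=2 → posterior Dirichlet(7/3, 22/5, 12, 14/3)
obs 7: x=2 → posterior Dirichlet(7/3, 22/5, 13, 14/3)
obs 8: x=3 → posterior Dirichlet(7/3, 22/5, 13, 17/3)
obs 9: x=0 → posterior Dirichlet(10/3, 22/5, 13, 17/3)
obs 10: x=1 → posterior Dirichlet(10/3, 27/5, 13, 17/3)
obs 11: x=1 → posterior Dirichlet(10/3, 32/5, 13, 17/3)
obs 12: x=3 → posterior Dirichlet(10/3, 32/5, 13, 20/3)
obs 13: x=3 → posterior Dirichlet(10/3, 32/5, 13, 23/3)
obs 14: x=2 → posterior Dirichlet(10/3, 32/5, 14, 23/3)

k = 10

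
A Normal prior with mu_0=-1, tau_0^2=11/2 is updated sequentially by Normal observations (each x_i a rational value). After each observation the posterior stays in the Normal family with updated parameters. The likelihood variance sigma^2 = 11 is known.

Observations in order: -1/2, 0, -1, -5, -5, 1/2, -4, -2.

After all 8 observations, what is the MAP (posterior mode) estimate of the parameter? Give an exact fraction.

obs 1: x=-1/2 → posterior Normal(-5/6, 11/3)
obs 2: x=0 → posterior Normal(-5/8, 11/4)
obs 3: x=-1 → posterior Normal(-7/10, 11/5)
obs 4: x=-5 → posterior Normal(-17/12, 11/6)
obs 5: x=-5 → posterior Normal(-27/14, 11/7)
obs 6: x=1/2 → posterior Normal(-13/8, 11/8)
obs 7: x=-4 → posterior Normal(-17/9, 11/9)
obs 8: x=-2 → posterior Normal(-19/10, 11/10)

-19/10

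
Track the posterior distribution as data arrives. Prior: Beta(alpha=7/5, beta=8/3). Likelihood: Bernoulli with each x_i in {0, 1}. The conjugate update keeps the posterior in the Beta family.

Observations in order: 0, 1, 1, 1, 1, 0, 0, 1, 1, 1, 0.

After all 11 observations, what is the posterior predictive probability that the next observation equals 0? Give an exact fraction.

obs 1: x=0 → posterior Beta(7/5, 11/3)
obs 2: x=1 → posterior Beta(12/5, 11/3)
obs 3: x=1 → posterior Beta(17/5, 11/3)
obs 4: x=1 → posterior Beta(22/5, 11/3)
obs 5: x=1 → posterior Beta(27/5, 11/3)
obs 6: x=0 → posterior Beta(27/5, 14/3)
obs 7: x=0 → posterior Beta(27/5, 17/3)
obs 8: x=1 → posterior Beta(32/5, 17/3)
obs 9: x=1 → posterior Beta(37/5, 17/3)
obs 10: x=1 → posterior Beta(42/5, 17/3)
obs 11: x=0 → posterior Beta(42/5, 20/3)

50/113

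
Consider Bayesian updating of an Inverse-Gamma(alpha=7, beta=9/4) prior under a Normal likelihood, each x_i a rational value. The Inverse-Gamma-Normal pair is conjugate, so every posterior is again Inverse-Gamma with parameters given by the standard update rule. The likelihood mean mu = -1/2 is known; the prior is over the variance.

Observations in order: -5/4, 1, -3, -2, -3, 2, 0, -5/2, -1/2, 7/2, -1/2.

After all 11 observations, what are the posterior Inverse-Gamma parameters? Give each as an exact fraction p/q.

obs 1: x=-5/4 → posterior Inverse-Gamma(15/2, 81/32)
obs 2: x=1 → posterior Inverse-Gamma(8, 117/32)
obs 3: x=-3 → posterior Inverse-Gamma(17/2, 217/32)
obs 4: x=-2 → posterior Inverse-Gamma(9, 253/32)
obs 5: x=-3 → posterior Inverse-Gamma(19/2, 353/32)
obs 6: x=2 → posterior Inverse-Gamma(10, 453/32)
obs 7: x=0 → posterior Inverse-Gamma(21/2, 457/32)
obs 8: x=-5/2 → posterior Inverse-Gamma(11, 521/32)
obs 9: x=-1/2 → posterior Inverse-Gamma(23/2, 521/32)
obs 10: x=7/2 → posterior Inverse-Gamma(12, 777/32)
obs 11: x=-1/2 → posterior Inverse-Gamma(25/2, 777/32)

alpha=25/2, beta=777/32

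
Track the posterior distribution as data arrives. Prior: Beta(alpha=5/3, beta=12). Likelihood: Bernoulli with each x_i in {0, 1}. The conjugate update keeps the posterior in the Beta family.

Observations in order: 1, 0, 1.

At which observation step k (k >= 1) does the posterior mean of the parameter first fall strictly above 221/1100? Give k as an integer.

k = 3

obs 1: x=1 → posterior Beta(8/3, 12)
obs 2: x=0 → posterior Beta(8/3, 13)
obs 3: x=1 → posterior Beta(11/3, 13)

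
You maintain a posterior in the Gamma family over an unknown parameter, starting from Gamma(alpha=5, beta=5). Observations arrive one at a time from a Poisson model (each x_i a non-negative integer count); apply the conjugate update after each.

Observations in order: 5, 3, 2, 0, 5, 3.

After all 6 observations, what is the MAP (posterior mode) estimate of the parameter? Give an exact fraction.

2

obs 1: x=5 → posterior Gamma(10, 6)
obs 2: x=3 → posterior Gamma(13, 7)
obs 3: x=2 → posterior Gamma(15, 8)
obs 4: x=0 → posterior Gamma(15, 9)
obs 5: x=5 → posterior Gamma(20, 10)
obs 6: x=3 → posterior Gamma(23, 11)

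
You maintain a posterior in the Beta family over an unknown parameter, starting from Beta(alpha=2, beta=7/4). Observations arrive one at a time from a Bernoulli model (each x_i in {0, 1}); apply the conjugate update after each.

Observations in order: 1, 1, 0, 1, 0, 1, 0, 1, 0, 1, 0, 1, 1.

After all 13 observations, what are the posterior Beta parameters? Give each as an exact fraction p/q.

obs 1: x=1 → posterior Beta(3, 7/4)
obs 2: x=1 → posterior Beta(4, 7/4)
obs 3: x=0 → posterior Beta(4, 11/4)
obs 4: x=1 → posterior Beta(5, 11/4)
obs 5: x=0 → posterior Beta(5, 15/4)
obs 6: x=1 → posterior Beta(6, 15/4)
obs 7: x=0 → posterior Beta(6, 19/4)
obs 8: x=1 → posterior Beta(7, 19/4)
obs 9: x=0 → posterior Beta(7, 23/4)
obs 10: x=1 → posterior Beta(8, 23/4)
obs 11: x=0 → posterior Beta(8, 27/4)
obs 12: x=1 → posterior Beta(9, 27/4)
obs 13: x=1 → posterior Beta(10, 27/4)

alpha=10, beta=27/4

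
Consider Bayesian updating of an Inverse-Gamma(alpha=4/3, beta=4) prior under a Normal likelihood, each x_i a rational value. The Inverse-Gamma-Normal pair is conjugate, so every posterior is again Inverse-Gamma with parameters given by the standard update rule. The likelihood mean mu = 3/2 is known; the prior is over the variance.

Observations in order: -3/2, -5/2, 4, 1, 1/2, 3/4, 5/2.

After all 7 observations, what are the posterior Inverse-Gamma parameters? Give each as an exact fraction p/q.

alpha=29/6, beta=673/32

obs 1: x=-3/2 → posterior Inverse-Gamma(11/6, 17/2)
obs 2: x=-5/2 → posterior Inverse-Gamma(7/3, 33/2)
obs 3: x=4 → posterior Inverse-Gamma(17/6, 157/8)
obs 4: x=1 → posterior Inverse-Gamma(10/3, 79/4)
obs 5: x=1/2 → posterior Inverse-Gamma(23/6, 81/4)
obs 6: x=3/4 → posterior Inverse-Gamma(13/3, 657/32)
obs 7: x=5/2 → posterior Inverse-Gamma(29/6, 673/32)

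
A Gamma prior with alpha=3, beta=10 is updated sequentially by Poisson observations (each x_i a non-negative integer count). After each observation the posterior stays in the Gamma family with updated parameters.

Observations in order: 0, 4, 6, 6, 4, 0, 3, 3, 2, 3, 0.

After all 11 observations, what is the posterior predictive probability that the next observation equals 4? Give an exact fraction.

obs 1: x=0 → posterior Gamma(3, 11)
obs 2: x=4 → posterior Gamma(7, 12)
obs 3: x=6 → posterior Gamma(13, 13)
obs 4: x=6 → posterior Gamma(19, 14)
obs 5: x=4 → posterior Gamma(23, 15)
obs 6: x=0 → posterior Gamma(23, 16)
obs 7: x=3 → posterior Gamma(26, 17)
obs 8: x=3 → posterior Gamma(29, 18)
obs 9: x=2 → posterior Gamma(31, 19)
obs 10: x=3 → posterior Gamma(34, 20)
obs 11: x=0 → posterior Gamma(34, 21)

59606821709833983418208342629268067262006222914645/1028162763671387035398172161927312439705897862692864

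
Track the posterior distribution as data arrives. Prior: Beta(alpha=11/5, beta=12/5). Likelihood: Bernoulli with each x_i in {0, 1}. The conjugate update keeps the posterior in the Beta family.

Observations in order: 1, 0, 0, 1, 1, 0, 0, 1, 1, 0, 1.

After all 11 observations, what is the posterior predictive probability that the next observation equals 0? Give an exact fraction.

obs 1: x=1 → posterior Beta(16/5, 12/5)
obs 2: x=0 → posterior Beta(16/5, 17/5)
obs 3: x=0 → posterior Beta(16/5, 22/5)
obs 4: x=1 → posterior Beta(21/5, 22/5)
obs 5: x=1 → posterior Beta(26/5, 22/5)
obs 6: x=0 → posterior Beta(26/5, 27/5)
obs 7: x=0 → posterior Beta(26/5, 32/5)
obs 8: x=1 → posterior Beta(31/5, 32/5)
obs 9: x=1 → posterior Beta(36/5, 32/5)
obs 10: x=0 → posterior Beta(36/5, 37/5)
obs 11: x=1 → posterior Beta(41/5, 37/5)

37/78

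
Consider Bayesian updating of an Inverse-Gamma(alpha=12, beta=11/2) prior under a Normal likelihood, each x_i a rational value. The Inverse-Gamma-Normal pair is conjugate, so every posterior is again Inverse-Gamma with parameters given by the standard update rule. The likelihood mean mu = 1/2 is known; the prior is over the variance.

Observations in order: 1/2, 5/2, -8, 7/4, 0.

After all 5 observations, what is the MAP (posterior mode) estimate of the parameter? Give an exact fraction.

obs 1: x=1/2 → posterior Inverse-Gamma(25/2, 11/2)
obs 2: x=5/2 → posterior Inverse-Gamma(13, 15/2)
obs 3: x=-8 → posterior Inverse-Gamma(27/2, 349/8)
obs 4: x=7/4 → posterior Inverse-Gamma(14, 1421/32)
obs 5: x=0 → posterior Inverse-Gamma(29/2, 1425/32)

1425/496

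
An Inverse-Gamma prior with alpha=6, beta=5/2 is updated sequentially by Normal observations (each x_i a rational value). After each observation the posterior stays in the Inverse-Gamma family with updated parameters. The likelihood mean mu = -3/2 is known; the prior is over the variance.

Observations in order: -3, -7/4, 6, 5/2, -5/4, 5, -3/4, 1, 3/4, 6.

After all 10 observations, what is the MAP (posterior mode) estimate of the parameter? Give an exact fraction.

obs 1: x=-3 → posterior Inverse-Gamma(13/2, 29/8)
obs 2: x=-7/4 → posterior Inverse-Gamma(7, 117/32)
obs 3: x=6 → posterior Inverse-Gamma(15/2, 1017/32)
obs 4: x=5/2 → posterior Inverse-Gamma(8, 1273/32)
obs 5: x=-5/4 → posterior Inverse-Gamma(17/2, 637/16)
obs 6: x=5 → posterior Inverse-Gamma(9, 975/16)
obs 7: x=-3/4 → posterior Inverse-Gamma(19/2, 1959/32)
obs 8: x=1 → posterior Inverse-Gamma(10, 2059/32)
obs 9: x=3/4 → posterior Inverse-Gamma(21/2, 535/8)
obs 10: x=6 → posterior Inverse-Gamma(11, 95)

95/12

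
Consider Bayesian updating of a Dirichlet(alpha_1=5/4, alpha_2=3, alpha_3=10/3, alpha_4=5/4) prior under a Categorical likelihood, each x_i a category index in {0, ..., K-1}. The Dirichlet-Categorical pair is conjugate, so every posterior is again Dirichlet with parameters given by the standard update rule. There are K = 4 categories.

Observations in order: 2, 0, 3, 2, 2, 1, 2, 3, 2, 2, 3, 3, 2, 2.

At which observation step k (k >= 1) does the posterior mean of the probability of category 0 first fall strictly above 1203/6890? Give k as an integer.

k = 2

obs 1: x=2 → posterior Dirichlet(5/4, 3, 13/3, 5/4)
obs 2: x=0 → posterior Dirichlet(9/4, 3, 13/3, 5/4)
obs 3: x=3 → posterior Dirichlet(9/4, 3, 13/3, 9/4)
obs 4: x=2 → posterior Dirichlet(9/4, 3, 16/3, 9/4)
obs 5: x=2 → posterior Dirichlet(9/4, 3, 19/3, 9/4)
obs 6: x=1 → posterior Dirichlet(9/4, 4, 19/3, 9/4)
obs 7: x=2 → posterior Dirichlet(9/4, 4, 22/3, 9/4)
obs 8: x=3 → posterior Dirichlet(9/4, 4, 22/3, 13/4)
obs 9: x=2 → posterior Dirichlet(9/4, 4, 25/3, 13/4)
obs 10: x=2 → posterior Dirichlet(9/4, 4, 28/3, 13/4)
obs 11: x=3 → posterior Dirichlet(9/4, 4, 28/3, 17/4)
obs 12: x=3 → posterior Dirichlet(9/4, 4, 28/3, 21/4)
obs 13: x=2 → posterior Dirichlet(9/4, 4, 31/3, 21/4)
obs 14: x=2 → posterior Dirichlet(9/4, 4, 34/3, 21/4)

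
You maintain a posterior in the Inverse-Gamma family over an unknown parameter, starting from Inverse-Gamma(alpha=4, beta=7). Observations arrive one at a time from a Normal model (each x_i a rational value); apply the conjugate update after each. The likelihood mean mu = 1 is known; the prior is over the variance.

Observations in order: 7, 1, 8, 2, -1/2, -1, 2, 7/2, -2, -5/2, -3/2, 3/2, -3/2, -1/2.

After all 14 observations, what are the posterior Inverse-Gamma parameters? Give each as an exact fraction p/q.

alpha=11, beta=599/8

obs 1: x=7 → posterior Inverse-Gamma(9/2, 25)
obs 2: x=1 → posterior Inverse-Gamma(5, 25)
obs 3: x=8 → posterior Inverse-Gamma(11/2, 99/2)
obs 4: x=2 → posterior Inverse-Gamma(6, 50)
obs 5: x=-1/2 → posterior Inverse-Gamma(13/2, 409/8)
obs 6: x=-1 → posterior Inverse-Gamma(7, 425/8)
obs 7: x=2 → posterior Inverse-Gamma(15/2, 429/8)
obs 8: x=7/2 → posterior Inverse-Gamma(8, 227/4)
obs 9: x=-2 → posterior Inverse-Gamma(17/2, 245/4)
obs 10: x=-5/2 → posterior Inverse-Gamma(9, 539/8)
obs 11: x=-3/2 → posterior Inverse-Gamma(19/2, 141/2)
obs 12: x=3/2 → posterior Inverse-Gamma(10, 565/8)
obs 13: x=-3/2 → posterior Inverse-Gamma(21/2, 295/4)
obs 14: x=-1/2 → posterior Inverse-Gamma(11, 599/8)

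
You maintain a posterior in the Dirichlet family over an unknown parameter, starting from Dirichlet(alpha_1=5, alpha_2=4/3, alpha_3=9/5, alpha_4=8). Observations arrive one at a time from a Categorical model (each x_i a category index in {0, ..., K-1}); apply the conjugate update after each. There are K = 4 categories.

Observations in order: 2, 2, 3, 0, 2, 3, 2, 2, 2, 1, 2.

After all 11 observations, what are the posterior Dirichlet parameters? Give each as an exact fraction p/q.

alpha_1=6, alpha_2=7/3, alpha_3=44/5, alpha_4=10

obs 1: x=2 → posterior Dirichlet(5, 4/3, 14/5, 8)
obs 2: x=2 → posterior Dirichlet(5, 4/3, 19/5, 8)
obs 3: x=3 → posterior Dirichlet(5, 4/3, 19/5, 9)
obs 4: x=0 → posterior Dirichlet(6, 4/3, 19/5, 9)
obs 5: x=2 → posterior Dirichlet(6, 4/3, 24/5, 9)
obs 6: x=3 → posterior Dirichlet(6, 4/3, 24/5, 10)
obs 7: x=2 → posterior Dirichlet(6, 4/3, 29/5, 10)
obs 8: x=2 → posterior Dirichlet(6, 4/3, 34/5, 10)
obs 9: x=2 → posterior Dirichlet(6, 4/3, 39/5, 10)
obs 10: x=1 → posterior Dirichlet(6, 7/3, 39/5, 10)
obs 11: x=2 → posterior Dirichlet(6, 7/3, 44/5, 10)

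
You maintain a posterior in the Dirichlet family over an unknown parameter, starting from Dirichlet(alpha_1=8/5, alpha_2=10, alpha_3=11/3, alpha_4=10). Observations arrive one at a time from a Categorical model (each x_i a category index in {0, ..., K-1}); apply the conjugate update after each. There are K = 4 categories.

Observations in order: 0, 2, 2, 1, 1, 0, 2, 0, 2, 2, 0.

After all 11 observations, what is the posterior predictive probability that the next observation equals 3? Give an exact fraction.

75/272

obs 1: x=0 → posterior Dirichlet(13/5, 10, 11/3, 10)
obs 2: x=2 → posterior Dirichlet(13/5, 10, 14/3, 10)
obs 3: x=2 → posterior Dirichlet(13/5, 10, 17/3, 10)
obs 4: x=1 → posterior Dirichlet(13/5, 11, 17/3, 10)
obs 5: x=1 → posterior Dirichlet(13/5, 12, 17/3, 10)
obs 6: x=0 → posterior Dirichlet(18/5, 12, 17/3, 10)
obs 7: x=2 → posterior Dirichlet(18/5, 12, 20/3, 10)
obs 8: x=0 → posterior Dirichlet(23/5, 12, 20/3, 10)
obs 9: x=2 → posterior Dirichlet(23/5, 12, 23/3, 10)
obs 10: x=2 → posterior Dirichlet(23/5, 12, 26/3, 10)
obs 11: x=0 → posterior Dirichlet(28/5, 12, 26/3, 10)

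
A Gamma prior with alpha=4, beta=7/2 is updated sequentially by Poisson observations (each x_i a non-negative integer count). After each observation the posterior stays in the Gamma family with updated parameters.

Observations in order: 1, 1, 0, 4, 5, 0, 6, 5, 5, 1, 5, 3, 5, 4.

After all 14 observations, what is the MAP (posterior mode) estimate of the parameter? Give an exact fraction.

obs 1: x=1 → posterior Gamma(5, 9/2)
obs 2: x=1 → posterior Gamma(6, 11/2)
obs 3: x=0 → posterior Gamma(6, 13/2)
obs 4: x=4 → posterior Gamma(10, 15/2)
obs 5: x=5 → posterior Gamma(15, 17/2)
obs 6: x=0 → posterior Gamma(15, 19/2)
obs 7: x=6 → posterior Gamma(21, 21/2)
obs 8: x=5 → posterior Gamma(26, 23/2)
obs 9: x=5 → posterior Gamma(31, 25/2)
obs 10: x=1 → posterior Gamma(32, 27/2)
obs 11: x=5 → posterior Gamma(37, 29/2)
obs 12: x=3 → posterior Gamma(40, 31/2)
obs 13: x=5 → posterior Gamma(45, 33/2)
obs 14: x=4 → posterior Gamma(49, 35/2)

96/35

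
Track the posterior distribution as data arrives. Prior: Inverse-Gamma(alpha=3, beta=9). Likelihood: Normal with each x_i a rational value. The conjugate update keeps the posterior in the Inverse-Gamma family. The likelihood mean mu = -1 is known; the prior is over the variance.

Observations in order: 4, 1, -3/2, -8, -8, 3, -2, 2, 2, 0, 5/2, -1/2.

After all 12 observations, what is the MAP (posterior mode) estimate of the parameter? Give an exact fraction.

155/16

obs 1: x=4 → posterior Inverse-Gamma(7/2, 43/2)
obs 2: x=1 → posterior Inverse-Gamma(4, 47/2)
obs 3: x=-3/2 → posterior Inverse-Gamma(9/2, 189/8)
obs 4: x=-8 → posterior Inverse-Gamma(5, 385/8)
obs 5: x=-8 → posterior Inverse-Gamma(11/2, 581/8)
obs 6: x=3 → posterior Inverse-Gamma(6, 645/8)
obs 7: x=-2 → posterior Inverse-Gamma(13/2, 649/8)
obs 8: x=2 → posterior Inverse-Gamma(7, 685/8)
obs 9: x=2 → posterior Inverse-Gamma(15/2, 721/8)
obs 10: x=0 → posterior Inverse-Gamma(8, 725/8)
obs 11: x=5/2 → posterior Inverse-Gamma(17/2, 387/4)
obs 12: x=-1/2 → posterior Inverse-Gamma(9, 775/8)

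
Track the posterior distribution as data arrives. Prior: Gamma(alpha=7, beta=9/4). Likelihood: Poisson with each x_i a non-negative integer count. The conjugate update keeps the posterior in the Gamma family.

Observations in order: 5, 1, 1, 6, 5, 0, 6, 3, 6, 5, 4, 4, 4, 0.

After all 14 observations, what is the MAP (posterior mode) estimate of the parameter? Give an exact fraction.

obs 1: x=5 → posterior Gamma(12, 13/4)
obs 2: x=1 → posterior Gamma(13, 17/4)
obs 3: x=1 → posterior Gamma(14, 21/4)
obs 4: x=6 → posterior Gamma(20, 25/4)
obs 5: x=5 → posterior Gamma(25, 29/4)
obs 6: x=0 → posterior Gamma(25, 33/4)
obs 7: x=6 → posterior Gamma(31, 37/4)
obs 8: x=3 → posterior Gamma(34, 41/4)
obs 9: x=6 → posterior Gamma(40, 45/4)
obs 10: x=5 → posterior Gamma(45, 49/4)
obs 11: x=4 → posterior Gamma(49, 53/4)
obs 12: x=4 → posterior Gamma(53, 57/4)
obs 13: x=4 → posterior Gamma(57, 61/4)
obs 14: x=0 → posterior Gamma(57, 65/4)

224/65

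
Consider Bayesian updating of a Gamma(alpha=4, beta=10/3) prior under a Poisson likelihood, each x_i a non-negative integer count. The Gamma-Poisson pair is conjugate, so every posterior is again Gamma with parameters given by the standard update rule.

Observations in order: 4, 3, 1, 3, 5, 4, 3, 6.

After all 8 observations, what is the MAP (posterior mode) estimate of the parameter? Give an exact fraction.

obs 1: x=4 → posterior Gamma(8, 13/3)
obs 2: x=3 → posterior Gamma(11, 16/3)
obs 3: x=1 → posterior Gamma(12, 19/3)
obs 4: x=3 → posterior Gamma(15, 22/3)
obs 5: x=5 → posterior Gamma(20, 25/3)
obs 6: x=4 → posterior Gamma(24, 28/3)
obs 7: x=3 → posterior Gamma(27, 31/3)
obs 8: x=6 → posterior Gamma(33, 34/3)

48/17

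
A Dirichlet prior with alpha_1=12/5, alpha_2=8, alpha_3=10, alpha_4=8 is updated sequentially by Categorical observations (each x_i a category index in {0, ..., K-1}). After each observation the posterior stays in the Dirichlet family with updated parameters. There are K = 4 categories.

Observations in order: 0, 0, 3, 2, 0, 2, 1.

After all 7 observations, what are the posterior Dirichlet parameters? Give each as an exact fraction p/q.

alpha_1=27/5, alpha_2=9, alpha_3=12, alpha_4=9

obs 1: x=0 → posterior Dirichlet(17/5, 8, 10, 8)
obs 2: x=0 → posterior Dirichlet(22/5, 8, 10, 8)
obs 3: x=3 → posterior Dirichlet(22/5, 8, 10, 9)
obs 4: x=2 → posterior Dirichlet(22/5, 8, 11, 9)
obs 5: x=0 → posterior Dirichlet(27/5, 8, 11, 9)
obs 6: x=2 → posterior Dirichlet(27/5, 8, 12, 9)
obs 7: x=1 → posterior Dirichlet(27/5, 9, 12, 9)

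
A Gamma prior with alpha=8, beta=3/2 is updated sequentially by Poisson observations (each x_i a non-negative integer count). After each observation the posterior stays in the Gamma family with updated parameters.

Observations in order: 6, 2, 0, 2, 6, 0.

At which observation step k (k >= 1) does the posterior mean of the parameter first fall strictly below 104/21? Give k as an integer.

k = 2

obs 1: x=6 → posterior Gamma(14, 5/2)
obs 2: x=2 → posterior Gamma(16, 7/2)
obs 3: x=0 → posterior Gamma(16, 9/2)
obs 4: x=2 → posterior Gamma(18, 11/2)
obs 5: x=6 → posterior Gamma(24, 13/2)
obs 6: x=0 → posterior Gamma(24, 15/2)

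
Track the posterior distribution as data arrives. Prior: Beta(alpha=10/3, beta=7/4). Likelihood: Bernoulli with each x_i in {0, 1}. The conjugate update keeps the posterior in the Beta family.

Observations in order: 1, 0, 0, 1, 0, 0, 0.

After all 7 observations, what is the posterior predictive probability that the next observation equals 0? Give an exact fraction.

81/145

obs 1: x=1 → posterior Beta(13/3, 7/4)
obs 2: x=0 → posterior Beta(13/3, 11/4)
obs 3: x=0 → posterior Beta(13/3, 15/4)
obs 4: x=1 → posterior Beta(16/3, 15/4)
obs 5: x=0 → posterior Beta(16/3, 19/4)
obs 6: x=0 → posterior Beta(16/3, 23/4)
obs 7: x=0 → posterior Beta(16/3, 27/4)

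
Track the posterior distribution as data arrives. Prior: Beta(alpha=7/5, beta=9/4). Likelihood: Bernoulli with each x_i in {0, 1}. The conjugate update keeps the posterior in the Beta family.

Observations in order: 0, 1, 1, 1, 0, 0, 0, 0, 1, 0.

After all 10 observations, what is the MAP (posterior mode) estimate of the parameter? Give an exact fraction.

obs 1: x=0 → posterior Beta(7/5, 13/4)
obs 2: x=1 → posterior Beta(12/5, 13/4)
obs 3: x=1 → posterior Beta(17/5, 13/4)
obs 4: x=1 → posterior Beta(22/5, 13/4)
obs 5: x=0 → posterior Beta(22/5, 17/4)
obs 6: x=0 → posterior Beta(22/5, 21/4)
obs 7: x=0 → posterior Beta(22/5, 25/4)
obs 8: x=0 → posterior Beta(22/5, 29/4)
obs 9: x=1 → posterior Beta(27/5, 29/4)
obs 10: x=0 → posterior Beta(27/5, 33/4)

88/233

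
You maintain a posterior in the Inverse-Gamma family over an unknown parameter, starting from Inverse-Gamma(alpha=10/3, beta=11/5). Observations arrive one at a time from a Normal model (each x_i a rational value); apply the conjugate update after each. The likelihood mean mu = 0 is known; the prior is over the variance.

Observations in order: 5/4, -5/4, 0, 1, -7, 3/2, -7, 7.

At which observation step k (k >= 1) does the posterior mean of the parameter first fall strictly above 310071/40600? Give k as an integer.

obs 1: x=5/4 → posterior Inverse-Gamma(23/6, 477/160)
obs 2: x=-5/4 → posterior Inverse-Gamma(13/3, 301/80)
obs 3: x=0 → posterior Inverse-Gamma(29/6, 301/80)
obs 4: x=1 → posterior Inverse-Gamma(16/3, 341/80)
obs 5: x=-7 → posterior Inverse-Gamma(35/6, 2301/80)
obs 6: x=3/2 → posterior Inverse-Gamma(19/3, 2391/80)
obs 7: x=-7 → posterior Inverse-Gamma(41/6, 4351/80)
obs 8: x=7 → posterior Inverse-Gamma(22/3, 6311/80)

k = 7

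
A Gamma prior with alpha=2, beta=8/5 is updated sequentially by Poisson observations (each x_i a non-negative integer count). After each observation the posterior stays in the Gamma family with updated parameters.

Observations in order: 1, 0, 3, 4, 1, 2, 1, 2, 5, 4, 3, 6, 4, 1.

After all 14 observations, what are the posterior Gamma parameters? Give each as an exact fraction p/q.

obs 1: x=1 → posterior Gamma(3, 13/5)
obs 2: x=0 → posterior Gamma(3, 18/5)
obs 3: x=3 → posterior Gamma(6, 23/5)
obs 4: x=4 → posterior Gamma(10, 28/5)
obs 5: x=1 → posterior Gamma(11, 33/5)
obs 6: x=2 → posterior Gamma(13, 38/5)
obs 7: x=1 → posterior Gamma(14, 43/5)
obs 8: x=2 → posterior Gamma(16, 48/5)
obs 9: x=5 → posterior Gamma(21, 53/5)
obs 10: x=4 → posterior Gamma(25, 58/5)
obs 11: x=3 → posterior Gamma(28, 63/5)
obs 12: x=6 → posterior Gamma(34, 68/5)
obs 13: x=4 → posterior Gamma(38, 73/5)
obs 14: x=1 → posterior Gamma(39, 78/5)

alpha=39, beta=78/5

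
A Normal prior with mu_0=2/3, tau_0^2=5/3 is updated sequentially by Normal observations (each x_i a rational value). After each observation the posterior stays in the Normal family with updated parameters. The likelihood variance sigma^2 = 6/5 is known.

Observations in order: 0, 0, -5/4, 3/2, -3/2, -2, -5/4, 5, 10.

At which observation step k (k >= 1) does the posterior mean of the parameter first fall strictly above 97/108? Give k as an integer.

obs 1: x=0 → posterior Normal(12/43, 30/43)
obs 2: x=0 → posterior Normal(3/17, 15/34)
obs 3: x=-5/4 → posterior Normal(-77/372, 10/31)
obs 4: x=3/2 → posterior Normal(73/472, 15/59)
obs 5: x=-3/2 → posterior Normal(-7/52, 30/143)
obs 6: x=-2 → posterior Normal(-277/672, 5/28)
obs 7: x=-5/4 → posterior Normal(-201/386, 30/193)
obs 8: x=5 → posterior Normal(49/436, 15/109)
obs 9: x=10 → posterior Normal(61/54, 10/81)

k = 9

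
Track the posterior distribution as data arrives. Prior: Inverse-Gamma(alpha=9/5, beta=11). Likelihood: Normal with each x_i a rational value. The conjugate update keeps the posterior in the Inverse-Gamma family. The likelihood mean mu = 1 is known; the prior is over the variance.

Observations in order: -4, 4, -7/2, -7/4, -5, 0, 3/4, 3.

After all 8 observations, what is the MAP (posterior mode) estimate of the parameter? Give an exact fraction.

obs 1: x=-4 → posterior Inverse-Gamma(23/10, 47/2)
obs 2: x=4 → posterior Inverse-Gamma(14/5, 28)
obs 3: x=-7/2 → posterior Inverse-Gamma(33/10, 305/8)
obs 4: x=-7/4 → posterior Inverse-Gamma(19/5, 1341/32)
obs 5: x=-5 → posterior Inverse-Gamma(43/10, 1917/32)
obs 6: x=0 → posterior Inverse-Gamma(24/5, 1933/32)
obs 7: x=3/4 → posterior Inverse-Gamma(53/10, 967/16)
obs 8: x=3 → posterior Inverse-Gamma(29/5, 999/16)

4995/544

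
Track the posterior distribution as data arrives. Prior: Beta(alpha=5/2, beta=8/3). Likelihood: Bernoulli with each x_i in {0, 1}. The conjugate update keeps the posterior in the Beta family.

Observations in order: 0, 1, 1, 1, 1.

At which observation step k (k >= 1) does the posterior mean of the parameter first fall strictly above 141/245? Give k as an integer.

obs 1: x=0 → posterior Beta(5/2, 11/3)
obs 2: x=1 → posterior Beta(7/2, 11/3)
obs 3: x=1 → posterior Beta(9/2, 11/3)
obs 4: x=1 → posterior Beta(11/2, 11/3)
obs 5: x=1 → posterior Beta(13/2, 11/3)

k = 4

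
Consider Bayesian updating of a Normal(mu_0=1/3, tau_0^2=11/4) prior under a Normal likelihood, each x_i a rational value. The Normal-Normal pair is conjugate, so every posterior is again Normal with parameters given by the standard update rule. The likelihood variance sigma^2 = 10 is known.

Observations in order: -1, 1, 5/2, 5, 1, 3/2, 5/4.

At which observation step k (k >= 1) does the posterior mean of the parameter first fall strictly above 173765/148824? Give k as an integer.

k = 7

obs 1: x=-1 → posterior Normal(7/153, 110/51)
obs 2: x=1 → posterior Normal(20/93, 55/31)
obs 3: x=5/2 → posterior Normal(245/438, 110/73)
obs 4: x=5 → posterior Normal(575/504, 55/42)
obs 5: x=1 → posterior Normal(641/570, 22/19)
obs 6: x=3/2 → posterior Normal(185/159, 55/53)
obs 7: x=5/4 → posterior Normal(1645/1404, 110/117)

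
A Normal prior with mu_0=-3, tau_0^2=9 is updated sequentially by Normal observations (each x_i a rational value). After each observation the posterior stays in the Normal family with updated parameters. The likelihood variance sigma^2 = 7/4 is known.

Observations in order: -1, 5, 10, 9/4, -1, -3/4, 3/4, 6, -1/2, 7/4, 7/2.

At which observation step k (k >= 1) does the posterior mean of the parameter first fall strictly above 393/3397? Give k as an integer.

k = 2

obs 1: x=-1 → posterior Normal(-57/43, 63/43)
obs 2: x=5 → posterior Normal(123/79, 63/79)
obs 3: x=10 → posterior Normal(21/5, 63/115)
obs 4: x=9/4 → posterior Normal(564/151, 63/151)
obs 5: x=-1 → posterior Normal(48/17, 63/187)
obs 6: x=-3/4 → posterior Normal(501/223, 63/223)
obs 7: x=3/4 → posterior Normal(528/259, 9/37)
obs 8: x=6 → posterior Normal(744/295, 63/295)
obs 9: x=-1/2 → posterior Normal(726/331, 63/331)
obs 10: x=7/4 → posterior Normal(789/367, 63/367)
obs 11: x=7/2 → posterior Normal(915/403, 63/403)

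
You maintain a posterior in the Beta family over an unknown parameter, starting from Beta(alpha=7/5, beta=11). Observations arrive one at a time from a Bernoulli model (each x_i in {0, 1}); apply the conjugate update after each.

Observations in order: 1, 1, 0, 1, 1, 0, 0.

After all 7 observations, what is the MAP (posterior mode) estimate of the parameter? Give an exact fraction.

obs 1: x=1 → posterior Beta(12/5, 11)
obs 2: x=1 → posterior Beta(17/5, 11)
obs 3: x=0 → posterior Beta(17/5, 12)
obs 4: x=1 → posterior Beta(22/5, 12)
obs 5: x=1 → posterior Beta(27/5, 12)
obs 6: x=0 → posterior Beta(27/5, 13)
obs 7: x=0 → posterior Beta(27/5, 14)

22/87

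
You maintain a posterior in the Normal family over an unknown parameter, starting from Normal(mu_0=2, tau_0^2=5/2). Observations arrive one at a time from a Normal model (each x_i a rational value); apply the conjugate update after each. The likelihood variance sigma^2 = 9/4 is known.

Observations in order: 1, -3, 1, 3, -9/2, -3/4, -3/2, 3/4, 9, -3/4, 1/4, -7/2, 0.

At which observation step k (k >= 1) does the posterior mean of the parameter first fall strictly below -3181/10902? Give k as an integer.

k = 7

obs 1: x=1 → posterior Normal(28/19, 45/38)
obs 2: x=-3 → posterior Normal(-2/29, 45/58)
obs 3: x=1 → posterior Normal(8/39, 15/26)
obs 4: x=3 → posterior Normal(38/49, 45/98)
obs 5: x=-9/2 → posterior Normal(-7/59, 45/118)
obs 6: x=-3/4 → posterior Normal(-29/138, 15/46)
obs 7: x=-3/2 → posterior Normal(-59/158, 45/158)
obs 8: x=3/4 → posterior Normal(-22/89, 45/178)
obs 9: x=9 → posterior Normal(68/99, 5/22)
obs 10: x=-3/4 → posterior Normal(121/218, 45/218)
obs 11: x=1/4 → posterior Normal(9/17, 45/238)
obs 12: x=-7/2 → posterior Normal(28/129, 15/86)
obs 13: x=0 → posterior Normal(28/139, 45/278)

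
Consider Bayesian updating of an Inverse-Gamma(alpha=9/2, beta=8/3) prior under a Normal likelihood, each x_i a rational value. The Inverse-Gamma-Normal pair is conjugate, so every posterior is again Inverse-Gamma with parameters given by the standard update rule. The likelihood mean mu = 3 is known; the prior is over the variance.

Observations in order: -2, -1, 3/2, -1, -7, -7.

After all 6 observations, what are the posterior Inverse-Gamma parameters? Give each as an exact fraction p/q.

alpha=15/2, beta=3175/24

obs 1: x=-2 → posterior Inverse-Gamma(5, 91/6)
obs 2: x=-1 → posterior Inverse-Gamma(11/2, 139/6)
obs 3: x=3/2 → posterior Inverse-Gamma(6, 583/24)
obs 4: x=-1 → posterior Inverse-Gamma(13/2, 775/24)
obs 5: x=-7 → posterior Inverse-Gamma(7, 1975/24)
obs 6: x=-7 → posterior Inverse-Gamma(15/2, 3175/24)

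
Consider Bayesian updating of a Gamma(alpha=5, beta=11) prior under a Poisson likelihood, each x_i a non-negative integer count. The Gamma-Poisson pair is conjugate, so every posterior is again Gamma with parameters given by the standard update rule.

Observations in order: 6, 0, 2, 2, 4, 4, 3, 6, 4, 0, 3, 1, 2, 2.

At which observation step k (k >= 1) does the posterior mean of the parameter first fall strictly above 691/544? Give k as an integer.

k = 6

obs 1: x=6 → posterior Gamma(11, 12)
obs 2: x=0 → posterior Gamma(11, 13)
obs 3: x=2 → posterior Gamma(13, 14)
obs 4: x=2 → posterior Gamma(15, 15)
obs 5: x=4 → posterior Gamma(19, 16)
obs 6: x=4 → posterior Gamma(23, 17)
obs 7: x=3 → posterior Gamma(26, 18)
obs 8: x=6 → posterior Gamma(32, 19)
obs 9: x=4 → posterior Gamma(36, 20)
obs 10: x=0 → posterior Gamma(36, 21)
obs 11: x=3 → posterior Gamma(39, 22)
obs 12: x=1 → posterior Gamma(40, 23)
obs 13: x=2 → posterior Gamma(42, 24)
obs 14: x=2 → posterior Gamma(44, 25)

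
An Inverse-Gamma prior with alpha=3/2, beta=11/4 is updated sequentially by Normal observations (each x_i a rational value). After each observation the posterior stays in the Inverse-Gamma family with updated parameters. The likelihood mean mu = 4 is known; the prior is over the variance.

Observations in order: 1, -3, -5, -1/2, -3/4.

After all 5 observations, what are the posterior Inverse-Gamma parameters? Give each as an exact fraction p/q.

alpha=4, beta=2997/32

obs 1: x=1 → posterior Inverse-Gamma(2, 29/4)
obs 2: x=-3 → posterior Inverse-Gamma(5/2, 127/4)
obs 3: x=-5 → posterior Inverse-Gamma(3, 289/4)
obs 4: x=-1/2 → posterior Inverse-Gamma(7/2, 659/8)
obs 5: x=-3/4 → posterior Inverse-Gamma(4, 2997/32)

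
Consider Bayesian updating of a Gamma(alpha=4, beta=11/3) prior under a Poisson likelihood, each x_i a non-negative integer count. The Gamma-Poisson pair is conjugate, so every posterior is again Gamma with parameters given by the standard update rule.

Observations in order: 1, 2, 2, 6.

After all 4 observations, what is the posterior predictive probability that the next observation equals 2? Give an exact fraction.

35995756787692818156945/141728414423143840694272

obs 1: x=1 → posterior Gamma(5, 14/3)
obs 2: x=2 → posterior Gamma(7, 17/3)
obs 3: x=2 → posterior Gamma(9, 20/3)
obs 4: x=6 → posterior Gamma(15, 23/3)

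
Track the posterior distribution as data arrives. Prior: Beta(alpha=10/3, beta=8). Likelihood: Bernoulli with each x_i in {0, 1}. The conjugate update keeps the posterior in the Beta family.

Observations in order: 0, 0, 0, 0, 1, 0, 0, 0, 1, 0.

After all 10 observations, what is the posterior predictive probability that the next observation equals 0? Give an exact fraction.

3/4

obs 1: x=0 → posterior Beta(10/3, 9)
obs 2: x=0 → posterior Beta(10/3, 10)
obs 3: x=0 → posterior Beta(10/3, 11)
obs 4: x=0 → posterior Beta(10/3, 12)
obs 5: x=1 → posterior Beta(13/3, 12)
obs 6: x=0 → posterior Beta(13/3, 13)
obs 7: x=0 → posterior Beta(13/3, 14)
obs 8: x=0 → posterior Beta(13/3, 15)
obs 9: x=1 → posterior Beta(16/3, 15)
obs 10: x=0 → posterior Beta(16/3, 16)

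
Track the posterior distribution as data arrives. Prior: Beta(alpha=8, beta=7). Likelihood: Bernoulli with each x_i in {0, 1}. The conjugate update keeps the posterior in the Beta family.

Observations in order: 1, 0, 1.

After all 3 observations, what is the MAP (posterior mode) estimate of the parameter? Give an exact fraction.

9/16

obs 1: x=1 → posterior Beta(9, 7)
obs 2: x=0 → posterior Beta(9, 8)
obs 3: x=1 → posterior Beta(10, 8)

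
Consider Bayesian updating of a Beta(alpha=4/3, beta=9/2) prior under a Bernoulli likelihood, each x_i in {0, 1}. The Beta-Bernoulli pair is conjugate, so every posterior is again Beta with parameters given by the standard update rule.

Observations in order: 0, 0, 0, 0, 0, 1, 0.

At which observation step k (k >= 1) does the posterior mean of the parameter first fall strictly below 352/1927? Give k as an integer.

obs 1: x=0 → posterior Beta(4/3, 11/2)
obs 2: x=0 → posterior Beta(4/3, 13/2)
obs 3: x=0 → posterior Beta(4/3, 15/2)
obs 4: x=0 → posterior Beta(4/3, 17/2)
obs 5: x=0 → posterior Beta(4/3, 19/2)
obs 6: x=1 → posterior Beta(7/3, 19/2)
obs 7: x=0 → posterior Beta(7/3, 21/2)

k = 2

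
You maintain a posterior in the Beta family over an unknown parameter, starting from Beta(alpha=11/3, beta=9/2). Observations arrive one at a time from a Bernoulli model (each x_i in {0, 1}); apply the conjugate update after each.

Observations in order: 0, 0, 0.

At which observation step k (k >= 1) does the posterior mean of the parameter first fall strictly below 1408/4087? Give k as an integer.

obs 1: x=0 → posterior Beta(11/3, 11/2)
obs 2: x=0 → posterior Beta(11/3, 13/2)
obs 3: x=0 → posterior Beta(11/3, 15/2)

k = 3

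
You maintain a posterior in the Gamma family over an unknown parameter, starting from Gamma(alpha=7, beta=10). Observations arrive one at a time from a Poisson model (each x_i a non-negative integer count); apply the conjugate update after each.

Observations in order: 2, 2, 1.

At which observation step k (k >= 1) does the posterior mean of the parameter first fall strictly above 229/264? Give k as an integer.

k = 2

obs 1: x=2 → posterior Gamma(9, 11)
obs 2: x=2 → posterior Gamma(11, 12)
obs 3: x=1 → posterior Gamma(12, 13)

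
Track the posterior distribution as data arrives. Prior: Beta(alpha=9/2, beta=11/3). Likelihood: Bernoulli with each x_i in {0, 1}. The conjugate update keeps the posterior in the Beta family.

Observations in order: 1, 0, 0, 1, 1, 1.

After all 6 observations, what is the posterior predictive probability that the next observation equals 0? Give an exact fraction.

2/5

obs 1: x=1 → posterior Beta(11/2, 11/3)
obs 2: x=0 → posterior Beta(11/2, 14/3)
obs 3: x=0 → posterior Beta(11/2, 17/3)
obs 4: x=1 → posterior Beta(13/2, 17/3)
obs 5: x=1 → posterior Beta(15/2, 17/3)
obs 6: x=1 → posterior Beta(17/2, 17/3)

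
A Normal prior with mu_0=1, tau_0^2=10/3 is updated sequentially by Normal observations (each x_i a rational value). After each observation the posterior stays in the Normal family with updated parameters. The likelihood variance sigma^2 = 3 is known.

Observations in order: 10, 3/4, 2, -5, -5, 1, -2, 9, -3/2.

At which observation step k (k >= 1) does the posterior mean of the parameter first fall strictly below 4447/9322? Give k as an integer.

obs 1: x=10 → posterior Normal(109/19, 30/19)
obs 2: x=3/4 → posterior Normal(233/58, 30/29)
obs 3: x=2 → posterior Normal(7/2, 10/13)
obs 4: x=-5 → posterior Normal(173/98, 30/49)
obs 5: x=-5 → posterior Normal(73/118, 30/59)
obs 6: x=1 → posterior Normal(31/46, 10/23)
obs 7: x=-2 → posterior Normal(53/158, 30/79)
obs 8: x=9 → posterior Normal(233/178, 30/89)
obs 9: x=-3/2 → posterior Normal(203/198, 10/33)

k = 7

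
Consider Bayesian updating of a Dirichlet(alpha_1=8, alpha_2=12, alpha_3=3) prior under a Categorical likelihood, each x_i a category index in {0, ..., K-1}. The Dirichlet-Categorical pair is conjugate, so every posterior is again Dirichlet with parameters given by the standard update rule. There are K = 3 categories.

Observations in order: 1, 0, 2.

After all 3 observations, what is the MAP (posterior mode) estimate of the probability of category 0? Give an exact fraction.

8/23

obs 1: x=1 → posterior Dirichlet(8, 13, 3)
obs 2: x=0 → posterior Dirichlet(9, 13, 3)
obs 3: x=2 → posterior Dirichlet(9, 13, 4)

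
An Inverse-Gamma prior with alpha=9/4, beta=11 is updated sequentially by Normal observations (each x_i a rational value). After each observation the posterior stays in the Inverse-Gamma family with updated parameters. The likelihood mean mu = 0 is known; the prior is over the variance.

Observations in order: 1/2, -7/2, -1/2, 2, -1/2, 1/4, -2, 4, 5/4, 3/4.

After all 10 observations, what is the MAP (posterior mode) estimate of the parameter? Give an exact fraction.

89/24

obs 1: x=1/2 → posterior Inverse-Gamma(11/4, 89/8)
obs 2: x=-7/2 → posterior Inverse-Gamma(13/4, 69/4)
obs 3: x=-1/2 → posterior Inverse-Gamma(15/4, 139/8)
obs 4: x=2 → posterior Inverse-Gamma(17/4, 155/8)
obs 5: x=-1/2 → posterior Inverse-Gamma(19/4, 39/2)
obs 6: x=1/4 → posterior Inverse-Gamma(21/4, 625/32)
obs 7: x=-2 → posterior Inverse-Gamma(23/4, 689/32)
obs 8: x=4 → posterior Inverse-Gamma(25/4, 945/32)
obs 9: x=5/4 → posterior Inverse-Gamma(27/4, 485/16)
obs 10: x=3/4 → posterior Inverse-Gamma(29/4, 979/32)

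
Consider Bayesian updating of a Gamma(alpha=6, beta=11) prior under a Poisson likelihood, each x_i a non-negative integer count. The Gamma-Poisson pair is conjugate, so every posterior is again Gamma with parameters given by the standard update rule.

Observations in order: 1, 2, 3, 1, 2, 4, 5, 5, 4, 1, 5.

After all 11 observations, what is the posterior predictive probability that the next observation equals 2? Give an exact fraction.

obs 1: x=1 → posterior Gamma(7, 12)
obs 2: x=2 → posterior Gamma(9, 13)
obs 3: x=3 → posterior Gamma(12, 14)
obs 4: x=1 → posterior Gamma(13, 15)
obs 5: x=2 → posterior Gamma(15, 16)
obs 6: x=4 → posterior Gamma(19, 17)
obs 7: x=5 → posterior Gamma(24, 18)
obs 8: x=5 → posterior Gamma(29, 19)
obs 9: x=4 → posterior Gamma(33, 20)
obs 10: x=1 → posterior Gamma(34, 21)
obs 11: x=5 → posterior Gamma(39, 22)

17643273024601001527432634298672681465353207323809546240/67739389260745218861137988047774370539553852007909099223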